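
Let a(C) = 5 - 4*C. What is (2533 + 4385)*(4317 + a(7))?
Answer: 29705892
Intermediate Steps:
(2533 + 4385)*(4317 + a(7)) = (2533 + 4385)*(4317 + (5 - 4*7)) = 6918*(4317 + (5 - 28)) = 6918*(4317 - 23) = 6918*4294 = 29705892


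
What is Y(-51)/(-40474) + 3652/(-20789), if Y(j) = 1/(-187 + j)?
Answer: -35179008635/200256528668 ≈ -0.17567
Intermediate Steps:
Y(-51)/(-40474) + 3652/(-20789) = 1/(-187 - 51*(-40474)) + 3652/(-20789) = -1/40474/(-238) + 3652*(-1/20789) = -1/238*(-1/40474) - 3652/20789 = 1/9632812 - 3652/20789 = -35179008635/200256528668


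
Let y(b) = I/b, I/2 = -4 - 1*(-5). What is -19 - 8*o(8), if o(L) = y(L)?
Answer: -21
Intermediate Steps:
I = 2 (I = 2*(-4 - 1*(-5)) = 2*(-4 + 5) = 2*1 = 2)
y(b) = 2/b
o(L) = 2/L
-19 - 8*o(8) = -19 - 16/8 = -19 - 8*1/4 = -19 - 2 = -21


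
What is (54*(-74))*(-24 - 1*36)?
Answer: 239760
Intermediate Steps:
(54*(-74))*(-24 - 1*36) = -3996*(-24 - 36) = -3996*(-60) = 239760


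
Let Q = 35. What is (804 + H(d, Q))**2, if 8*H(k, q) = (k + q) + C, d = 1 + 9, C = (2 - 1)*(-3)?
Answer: 10478169/16 ≈ 6.5489e+5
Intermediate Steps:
C = -3 (C = 1*(-3) = -3)
d = 10
H(k, q) = -3/8 + k/8 + q/8 (H(k, q) = ((k + q) - 3)/8 = (-3 + k + q)/8 = -3/8 + k/8 + q/8)
(804 + H(d, Q))**2 = (804 + (-3/8 + (1/8)*10 + (1/8)*35))**2 = (804 + (-3/8 + 5/4 + 35/8))**2 = (804 + 21/4)**2 = (3237/4)**2 = 10478169/16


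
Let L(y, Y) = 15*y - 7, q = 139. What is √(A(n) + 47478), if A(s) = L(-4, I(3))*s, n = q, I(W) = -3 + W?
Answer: √38165 ≈ 195.36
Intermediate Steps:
n = 139
L(y, Y) = -7 + 15*y
A(s) = -67*s (A(s) = (-7 + 15*(-4))*s = (-7 - 60)*s = -67*s)
√(A(n) + 47478) = √(-67*139 + 47478) = √(-9313 + 47478) = √38165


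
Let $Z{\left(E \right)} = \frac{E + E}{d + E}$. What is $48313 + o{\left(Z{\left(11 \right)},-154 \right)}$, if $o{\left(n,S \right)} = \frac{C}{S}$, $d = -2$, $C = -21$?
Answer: $\frac{1062889}{22} \approx 48313.0$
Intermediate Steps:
$Z{\left(E \right)} = \frac{2 E}{-2 + E}$ ($Z{\left(E \right)} = \frac{E + E}{-2 + E} = \frac{2 E}{-2 + E}$)
$o{\left(n,S \right)} = - \frac{21}{S}$
$48313 + o{\left(Z{\left(11 \right)},-154 \right)} = 48313 - \frac{21}{-154} = 48313 - - \frac{3}{22} = 48313 + \frac{3}{22} = \frac{1062889}{22}$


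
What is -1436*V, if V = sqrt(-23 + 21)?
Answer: -1436*I*sqrt(2) ≈ -2030.8*I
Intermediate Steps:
V = I*sqrt(2) (V = sqrt(-2) = I*sqrt(2) ≈ 1.4142*I)
-1436*V = -1436*I*sqrt(2)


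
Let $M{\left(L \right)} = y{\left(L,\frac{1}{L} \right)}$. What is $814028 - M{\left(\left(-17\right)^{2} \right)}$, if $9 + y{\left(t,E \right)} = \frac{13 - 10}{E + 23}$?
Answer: $\frac{1803905703}{2216} \approx 8.1404 \cdot 10^{5}$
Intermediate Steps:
$y{\left(t,E \right)} = -9 + \frac{3}{23 + E}$ ($y{\left(t,E \right)} = -9 + \frac{13 - 10}{E + 23} = -9 + \frac{3}{23 + E}$)
$M{\left(L \right)} = \frac{3 \left(-68 - \frac{3}{L}\right)}{23 + \frac{1}{L}}$
$814028 - M{\left(\left(-17\right)^{2} \right)} = 814028 - \frac{3 \left(-3 - 68 \left(-17\right)^{2}\right)}{1 + 23 \left(-17\right)^{2}} = 814028 - \frac{3 \left(-3 - 19652\right)}{1 + 23 \cdot 289} = 814028 - \frac{3 \left(-3 - 19652\right)}{1 + 6647} = 814028 - 3 \cdot \frac{1}{6648} \left(-19655\right) = 814028 - - \frac{19655}{2216} = 814028 + \frac{19655}{2216} = \frac{1803905703}{2216}$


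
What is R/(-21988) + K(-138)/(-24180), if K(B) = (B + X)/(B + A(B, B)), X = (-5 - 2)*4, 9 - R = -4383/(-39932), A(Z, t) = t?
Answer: -6834081217/15922980038160 ≈ -0.00042920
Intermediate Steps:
R = 355005/39932 (R = 9 - (-4383)/(-39932) = 9 - (-4383)*(-1)/39932 = 9 - 1*4383/39932 = 9 - 4383/39932 = 355005/39932 ≈ 8.8902)
X = -28 (X = -7*4 = -28)
K(B) = (-28 + B)/(2*B) (K(B) = (B - 28)/(B + B) = (-28 + B)/((2*B)) = (-28 + B)*(1/(2*B)) = (-28 + B)/(2*B))
R/(-21988) + K(-138)/(-24180) = (355005/39932)/(-21988) + ((1/2)*(-28 - 138)/(-138))/(-24180) = (355005/39932)*(-1/21988) + ((1/2)*(-1/138)*(-166))*(-1/24180) = -15435/38174992 + (83/138)*(-1/24180) = -15435/38174992 - 83/3336840 = -6834081217/15922980038160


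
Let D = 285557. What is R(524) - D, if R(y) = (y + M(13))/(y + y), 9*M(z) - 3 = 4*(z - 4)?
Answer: -897789623/3144 ≈ -2.8556e+5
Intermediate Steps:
M(z) = -13/9 + 4*z/9 (M(z) = 1/3 + (4*(z - 4))/9 = 1/3 + (4*(-4 + z))/9 = 1/3 + (-16 + 4*z)/9 = 1/3 + (-16/9 + 4*z/9) = -13/9 + 4*z/9)
R(y) = (13/3 + y)/(2*y) (R(y) = (y + (-13/9 + (4/9)*13))/(y + y) = (y + (-13/9 + 52/9))/((2*y)) = (y + 13/3)*(1/(2*y)) = (13/3 + y)*(1/(2*y)) = (13/3 + y)/(2*y))
R(524) - D = (1/6)*(13 + 3*524)/524 - 1*285557 = (1/6)*(1/524)*(13 + 1572) - 285557 = (1/6)*(1/524)*1585 - 285557 = 1585/3144 - 285557 = -897789623/3144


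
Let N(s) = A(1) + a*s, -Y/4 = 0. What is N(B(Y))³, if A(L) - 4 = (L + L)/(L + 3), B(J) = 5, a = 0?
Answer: 729/8 ≈ 91.125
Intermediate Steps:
Y = 0 (Y = -4*0 = 0)
A(L) = 4 + 2*L/(3 + L) (A(L) = 4 + (L + L)/(L + 3) = 4 + (2*L)/(3 + L) = 4 + 2*L/(3 + L))
N(s) = 9/2 (N(s) = 6*(2 + 1)/(3 + 1) + 0*s = 6*3/4 + 0 = 6*(¼)*3 + 0 = 9/2 + 0 = 9/2)
N(B(Y))³ = (9/2)³ = 729/8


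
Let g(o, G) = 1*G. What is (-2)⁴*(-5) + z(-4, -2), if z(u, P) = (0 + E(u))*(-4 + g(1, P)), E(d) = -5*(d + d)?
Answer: -320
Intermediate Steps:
E(d) = -10*d
g(o, G) = G
z(u, P) = -10*u*(-4 + P) (z(u, P) = (0 - 10*u)*(-4 + P) = (-10*u)*(-4 + P) = -10*u*(-4 + P))
(-2)⁴*(-5) + z(-4, -2) = (-2)⁴*(-5) + 10*(-4)*(4 - 1*(-2)) = 16*(-5) + 10*(-4)*(4 + 2) = -80 + 10*(-4)*6 = -80 - 240 = -320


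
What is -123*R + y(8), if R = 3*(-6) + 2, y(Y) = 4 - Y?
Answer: 1964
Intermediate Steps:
R = -16 (R = -18 + 2 = -16)
-123*R + y(8) = -123*(-16) + (4 - 1*8) = 1968 + (4 - 8) = 1968 - 4 = 1964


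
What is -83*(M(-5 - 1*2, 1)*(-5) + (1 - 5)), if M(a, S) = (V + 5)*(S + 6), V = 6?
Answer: 32287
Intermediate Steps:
M(a, S) = 66 + 11*S (M(a, S) = (6 + 5)*(S + 6) = 11*(6 + S) = 66 + 11*S)
-83*(M(-5 - 1*2, 1)*(-5) + (1 - 5)) = -83*((66 + 11*1)*(-5) + (1 - 5)) = -83*((66 + 11)*(-5) - 4) = -83*(77*(-5) - 4) = -83*(-385 - 4) = -83*(-389) = 32287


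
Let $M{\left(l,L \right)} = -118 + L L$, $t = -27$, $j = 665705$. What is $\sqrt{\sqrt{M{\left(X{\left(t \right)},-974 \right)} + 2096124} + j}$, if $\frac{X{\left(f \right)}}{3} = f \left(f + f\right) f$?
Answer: $\sqrt{665705 + 3 \sqrt{338298}} \approx 816.98$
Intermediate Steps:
$X{\left(f \right)} = 6 f^{3}$ ($X{\left(f \right)} = 3 f \left(f + f\right) f = 3 f 2 f f = 3 \cdot 2 f^{2} f = 3 \cdot 2 f^{3} = 6 f^{3}$)
$M{\left(l,L \right)} = -118 + L^{2}$
$\sqrt{\sqrt{M{\left(X{\left(t \right)},-974 \right)} + 2096124} + j} = \sqrt{\sqrt{\left(-118 + \left(-974\right)^{2}\right) + 2096124} + 665705} = \sqrt{\sqrt{\left(-118 + 948676\right) + 2096124} + 665705} = \sqrt{\sqrt{948558 + 2096124} + 665705} = \sqrt{\sqrt{3044682} + 665705} = \sqrt{3 \sqrt{338298} + 665705} = \sqrt{665705 + 3 \sqrt{338298}}$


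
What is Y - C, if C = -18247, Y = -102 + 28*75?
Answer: 20245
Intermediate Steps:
Y = 1998 (Y = -102 + 2100 = 1998)
Y - C = 1998 - 1*(-18247) = 1998 + 18247 = 20245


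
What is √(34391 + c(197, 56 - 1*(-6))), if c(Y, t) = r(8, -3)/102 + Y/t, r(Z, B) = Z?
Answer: √343882162194/3162 ≈ 185.46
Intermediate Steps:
c(Y, t) = 4/51 + Y/t (c(Y, t) = 8/102 + Y/t = 8*(1/102) + Y/t = 4/51 + Y/t)
√(34391 + c(197, 56 - 1*(-6))) = √(34391 + (4/51 + 197/(56 - 1*(-6)))) = √(34391 + (4/51 + 197/(56 + 6))) = √(34391 + (4/51 + 197/62)) = √(34391 + 10295/3162) = √(108754637/3162) = √343882162194/3162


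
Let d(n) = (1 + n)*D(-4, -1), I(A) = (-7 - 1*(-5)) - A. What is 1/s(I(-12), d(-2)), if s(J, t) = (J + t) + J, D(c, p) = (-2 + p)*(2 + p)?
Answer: 1/23 ≈ 0.043478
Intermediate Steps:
I(A) = -2 - A (I(A) = (-7 + 5) - A = -2 - A)
d(n) = -3 - 3*n (d(n) = (1 + n)*(-4 + (-1)²) = (1 + n)*(-4 + 1) = (1 + n)*(-3) = -3 - 3*n)
s(J, t) = t + 2*J
1/s(I(-12), d(-2)) = 1/((-3 - 3*(-2)) + 2*(-2 - 1*(-12))) = 1/((-3 + 6) + 2*(-2 + 12)) = 1/(3 + 2*10) = 1/(3 + 20) = 1/23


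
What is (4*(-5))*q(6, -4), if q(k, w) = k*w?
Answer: 480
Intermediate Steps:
(4*(-5))*q(6, -4) = (4*(-5))*(6*(-4)) = -20*(-24) = 480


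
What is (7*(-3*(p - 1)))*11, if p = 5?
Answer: -924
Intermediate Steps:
(7*(-3*(p - 1)))*11 = (7*(-3*(5 - 1)))*11 = (7*(-3*4))*11 = (7*(-12))*11 = -84*11 = -924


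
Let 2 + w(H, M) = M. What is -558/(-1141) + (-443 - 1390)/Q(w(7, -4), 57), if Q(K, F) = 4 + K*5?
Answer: 161997/2282 ≈ 70.989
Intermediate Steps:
w(H, M) = -2 + M
Q(K, F) = 4 + 5*K
-558/(-1141) + (-443 - 1390)/Q(w(7, -4), 57) = -558/(-1141) + (-443 - 1390)/(4 + 5*(-2 - 4)) = -558*(-1/1141) - 1833/(4 + 5*(-6)) = 558/1141 - 1833/(4 - 30) = 558/1141 - 1833/(-26) = 558/1141 - 1833*(-1/26) = 558/1141 + 141/2 = 161997/2282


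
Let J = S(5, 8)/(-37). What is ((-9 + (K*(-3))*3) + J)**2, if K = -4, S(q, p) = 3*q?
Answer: 968256/1369 ≈ 707.27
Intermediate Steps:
J = -15/37 (J = (3*5)/(-37) = 15*(-1/37) = -15/37 ≈ -0.40541)
((-9 + (K*(-3))*3) + J)**2 = ((-9 - 4*(-3)*3) - 15/37)**2 = ((-9 + 12*3) - 15/37)**2 = ((-9 + 36) - 15/37)**2 = (27 - 15/37)**2 = (984/37)**2 = 968256/1369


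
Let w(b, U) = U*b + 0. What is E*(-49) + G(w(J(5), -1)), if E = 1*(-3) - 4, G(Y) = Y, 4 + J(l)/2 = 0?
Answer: 351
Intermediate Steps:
J(l) = -8 (J(l) = -8 + 2*0 = -8 + 0 = -8)
w(b, U) = U*b
E = -7 (E = -3 - 4 = -7)
E*(-49) + G(w(J(5), -1)) = -7*(-49) - 1*(-8) = 343 + 8 = 351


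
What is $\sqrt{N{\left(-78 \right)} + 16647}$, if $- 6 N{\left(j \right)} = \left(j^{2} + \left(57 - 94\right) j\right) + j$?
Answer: $3 \sqrt{1685} \approx 123.15$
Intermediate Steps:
$N{\left(j \right)} = 6 j - \frac{j^{2}}{6}$ ($N{\left(j \right)} = - \frac{\left(j^{2} + \left(57 - 94\right) j\right) + j}{6} = - \frac{\left(j^{2} - 37 j\right) + j}{6} = - \frac{j^{2} - 36 j}{6} = 6 j - \frac{j^{2}}{6}$)
$\sqrt{N{\left(-78 \right)} + 16647} = \sqrt{\frac{1}{6} \left(-78\right) \left(36 - -78\right) + 16647} = \sqrt{\frac{1}{6} \left(-78\right) \left(36 + 78\right) + 16647} = \sqrt{\frac{1}{6} \left(-78\right) 114 + 16647} = \sqrt{-1482 + 16647} = \sqrt{15165} = 3 \sqrt{1685}$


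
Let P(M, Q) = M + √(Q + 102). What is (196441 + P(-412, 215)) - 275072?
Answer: -79043 + √317 ≈ -79025.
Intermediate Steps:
P(M, Q) = M + √(102 + Q)
(196441 + P(-412, 215)) - 275072 = (196441 + (-412 + √(102 + 215))) - 275072 = (196441 + (-412 + √317)) - 275072 = (196029 + √317) - 275072 = -79043 + √317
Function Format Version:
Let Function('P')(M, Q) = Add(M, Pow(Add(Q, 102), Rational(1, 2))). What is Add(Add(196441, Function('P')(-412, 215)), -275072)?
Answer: Add(-79043, Pow(317, Rational(1, 2))) ≈ -79025.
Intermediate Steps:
Function('P')(M, Q) = Add(M, Pow(Add(102, Q), Rational(1, 2)))
Add(Add(196441, Function('P')(-412, 215)), -275072) = Add(Add(196441, Add(-412, Pow(Add(102, 215), Rational(1, 2)))), -275072) = Add(Add(196441, Add(-412, Pow(317, Rational(1, 2)))), -275072) = Add(Add(196029, Pow(317, Rational(1, 2))), -275072) = Add(-79043, Pow(317, Rational(1, 2)))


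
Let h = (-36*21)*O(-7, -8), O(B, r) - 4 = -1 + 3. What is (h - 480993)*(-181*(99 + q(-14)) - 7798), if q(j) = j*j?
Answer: 29710976097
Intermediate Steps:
q(j) = j²
O(B, r) = 6 (O(B, r) = 4 + (-1 + 3) = 4 + 2 = 6)
h = -4536 (h = -36*21*6 = -756*6 = -4536)
(h - 480993)*(-181*(99 + q(-14)) - 7798) = (-4536 - 480993)*(-181*(99 + (-14)²) - 7798) = -485529*(-181*(99 + 196) - 7798) = -485529*(-181*295 - 7798) = -485529*(-53395 - 7798) = -485529*(-61193) = 29710976097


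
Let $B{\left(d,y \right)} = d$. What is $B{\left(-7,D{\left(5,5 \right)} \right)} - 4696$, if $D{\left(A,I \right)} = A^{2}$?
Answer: $-4703$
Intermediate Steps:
$B{\left(-7,D{\left(5,5 \right)} \right)} - 4696 = -7 - 4696 = -4703$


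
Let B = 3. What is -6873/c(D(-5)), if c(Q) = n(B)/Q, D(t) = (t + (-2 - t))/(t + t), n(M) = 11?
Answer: -6873/55 ≈ -124.96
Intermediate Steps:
D(t) = -1/t (D(t) = -2*1/(2*t) = -1/t)
c(Q) = 11/Q
-6873/c(D(-5)) = -6873/(11/((-1/(-5)))) = -6873/(11/((-1*(-⅕)))) = -6873/(11/(⅕)) = -6873/(11*5) = -6873/55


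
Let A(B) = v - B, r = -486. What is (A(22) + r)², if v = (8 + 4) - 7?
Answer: 253009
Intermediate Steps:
v = 5 (v = 12 - 7 = 5)
A(B) = 5 - B
(A(22) + r)² = ((5 - 1*22) - 486)² = ((5 - 22) - 486)² = (-17 - 486)² = (-503)² = 253009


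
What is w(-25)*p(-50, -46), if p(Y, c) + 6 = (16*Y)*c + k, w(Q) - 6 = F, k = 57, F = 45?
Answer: 1879401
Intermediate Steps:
w(Q) = 51 (w(Q) = 6 + 45 = 51)
p(Y, c) = 51 + 16*Y*c (p(Y, c) = -6 + ((16*Y)*c + 57) = -6 + (16*Y*c + 57) = -6 + (57 + 16*Y*c) = 51 + 16*Y*c)
w(-25)*p(-50, -46) = 51*(51 + 16*(-50)*(-46)) = 51*(51 + 36800) = 51*36851 = 1879401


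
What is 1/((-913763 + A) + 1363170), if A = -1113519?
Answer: -1/664112 ≈ -1.5058e-6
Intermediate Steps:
1/((-913763 + A) + 1363170) = 1/((-913763 - 1113519) + 1363170) = 1/(-2027282 + 1363170) = 1/(-664112) = -1/664112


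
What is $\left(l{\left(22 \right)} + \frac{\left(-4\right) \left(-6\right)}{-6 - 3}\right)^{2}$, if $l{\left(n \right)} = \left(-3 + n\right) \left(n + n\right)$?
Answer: $\frac{6250000}{9} \approx 6.9444 \cdot 10^{5}$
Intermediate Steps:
$l{\left(n \right)} = 2 n \left(-3 + n\right)$ ($l{\left(n \right)} = \left(-3 + n\right) 2 n = 2 n \left(-3 + n\right)$)
$\left(l{\left(22 \right)} + \frac{\left(-4\right) \left(-6\right)}{-6 - 3}\right)^{2} = \left(2 \cdot 22 \left(-3 + 22\right) + \frac{\left(-4\right) \left(-6\right)}{-6 - 3}\right)^{2} = \left(2 \cdot 22 \cdot 19 + \frac{24}{-9}\right)^{2} = \left(836 + 24 \left(- \frac{1}{9}\right)\right)^{2} = \left(836 - \frac{8}{3}\right)^{2} = \left(\frac{2500}{3}\right)^{2} = \frac{6250000}{9}$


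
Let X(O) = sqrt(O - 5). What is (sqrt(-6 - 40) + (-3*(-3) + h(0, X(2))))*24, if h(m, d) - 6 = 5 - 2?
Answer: 432 + 24*I*sqrt(46) ≈ 432.0 + 162.78*I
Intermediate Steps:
X(O) = sqrt(-5 + O)
h(m, d) = 9 (h(m, d) = 6 + (5 - 2) = 6 + 3 = 9)
(sqrt(-6 - 40) + (-3*(-3) + h(0, X(2))))*24 = (sqrt(-6 - 40) + (-3*(-3) + 9))*24 = (sqrt(-46) + (9 + 9))*24 = (I*sqrt(46) + 18)*24 = (18 + I*sqrt(46))*24 = 432 + 24*I*sqrt(46)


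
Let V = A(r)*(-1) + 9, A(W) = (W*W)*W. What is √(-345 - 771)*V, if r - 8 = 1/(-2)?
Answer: -9909*I*√31/4 ≈ -13793.0*I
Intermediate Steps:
r = 15/2 (r = 8 + 1/(-2) = 8 - ½ = 15/2 ≈ 7.5000)
A(W) = W³ (A(W) = W²*W = W³)
V = -3303/8 (V = (15/2)³*(-1) + 9 = (3375/8)*(-1) + 9 = -3375/8 + 9 = -3303/8 ≈ -412.88)
√(-345 - 771)*V = √(-345 - 771)*(-3303/8) = √(-1116)*(-3303/8) = (6*I*√31)*(-3303/8) = -9909*I*√31/4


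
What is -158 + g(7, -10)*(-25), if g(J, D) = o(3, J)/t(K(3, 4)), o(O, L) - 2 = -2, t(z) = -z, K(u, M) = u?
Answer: -158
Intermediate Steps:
o(O, L) = 0 (o(O, L) = 2 - 2 = 0)
g(J, D) = 0 (g(J, D) = 0/((-1*3)) = 0/(-3) = 0*(-⅓) = 0)
-158 + g(7, -10)*(-25) = -158 + 0*(-25) = -158 + 0 = -158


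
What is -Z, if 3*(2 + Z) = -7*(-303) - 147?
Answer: -656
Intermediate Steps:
Z = 656 (Z = -2 + (-7*(-303) - 147)/3 = -2 + (2121 - 147)/3 = -2 + (⅓)*1974 = -2 + 658 = 656)
-Z = -1*656 = -656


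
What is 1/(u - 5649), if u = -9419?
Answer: -1/15068 ≈ -6.6366e-5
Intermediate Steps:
1/(u - 5649) = 1/(-9419 - 5649) = 1/(-15068) = -1/15068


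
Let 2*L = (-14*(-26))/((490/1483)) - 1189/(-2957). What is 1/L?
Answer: 206990/114057621 ≈ 0.0018148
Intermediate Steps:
L = 114057621/206990 (L = ((-14*(-26))/((490/1483)) - 1189/(-2957))/2 = (364/((490*(1/1483))) - 1189*(-1/2957))/2 = (364/(490/1483) + 1189/2957)/2 = (364*(1483/490) + 1189/2957)/2 = (38558/35 + 1189/2957)/2 = (½)*(114057621/103495) = 114057621/206990 ≈ 551.03)
1/L = 1/(114057621/206990) = 206990/114057621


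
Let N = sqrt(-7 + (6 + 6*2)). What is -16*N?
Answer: -16*sqrt(11) ≈ -53.066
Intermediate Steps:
N = sqrt(11) (N = sqrt(-7 + (6 + 12)) = sqrt(-7 + 18) = sqrt(11) ≈ 3.3166)
-16*N = -16*sqrt(11)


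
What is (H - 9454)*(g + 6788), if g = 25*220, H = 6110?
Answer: -41091072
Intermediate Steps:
g = 5500
(H - 9454)*(g + 6788) = (6110 - 9454)*(5500 + 6788) = -3344*12288 = -41091072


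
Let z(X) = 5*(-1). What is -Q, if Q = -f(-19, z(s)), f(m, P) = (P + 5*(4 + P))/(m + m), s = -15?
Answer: 5/19 ≈ 0.26316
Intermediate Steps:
z(X) = -5
f(m, P) = (20 + 6*P)/(2*m) (f(m, P) = (P + (20 + 5*P))/((2*m)) = (20 + 6*P)*(1/(2*m)) = (20 + 6*P)/(2*m))
Q = -5/19 (Q = -(10 + 3*(-5))/(-19) = -(-1)*(10 - 15)/19 = -(-1)*(-5)/19 = -1*5/19 = -5/19 ≈ -0.26316)
-Q = -1*(-5/19) = 5/19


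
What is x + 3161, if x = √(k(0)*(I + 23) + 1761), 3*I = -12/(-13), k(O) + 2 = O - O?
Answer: 3161 + √289731/13 ≈ 3202.4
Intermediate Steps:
k(O) = -2 (k(O) = -2 + (O - O) = -2 + 0 = -2)
I = 4/13 (I = (-12/(-13))/3 = (-12*(-1/13))/3 = (⅓)*(12/13) = 4/13 ≈ 0.30769)
x = √289731/13 (x = √(-2*(4/13 + 23) + 1761) = √(-2*303/13 + 1761) = √(-606/13 + 1761) = √(22287/13) = √289731/13 ≈ 41.405)
x + 3161 = √289731/13 + 3161 = 3161 + √289731/13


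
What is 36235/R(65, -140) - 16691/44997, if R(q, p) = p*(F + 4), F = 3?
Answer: -329364695/8819412 ≈ -37.345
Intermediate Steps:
R(q, p) = 7*p (R(q, p) = p*(3 + 4) = p*7 = 7*p)
36235/R(65, -140) - 16691/44997 = 36235/((7*(-140))) - 16691/44997 = 36235/(-980) - 16691*1/44997 = 36235*(-1/980) - 16691/44997 = -7247/196 - 16691/44997 = -329364695/8819412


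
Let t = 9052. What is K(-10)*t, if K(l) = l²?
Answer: 905200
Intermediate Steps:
K(-10)*t = (-10)²*9052 = 100*9052 = 905200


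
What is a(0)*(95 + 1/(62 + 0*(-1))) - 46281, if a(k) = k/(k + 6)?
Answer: -46281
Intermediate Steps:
a(k) = k/(6 + k)
a(0)*(95 + 1/(62 + 0*(-1))) - 46281 = (0/(6 + 0))*(95 + 1/(62 + 0*(-1))) - 46281 = (0/6)*(95 + 1/(62 + 0)) - 46281 = (0*(1/6))*(95 + 1/62) - 46281 = 0*(95 + 1/62) - 46281 = 0*(5891/62) - 46281 = 0 - 46281 = -46281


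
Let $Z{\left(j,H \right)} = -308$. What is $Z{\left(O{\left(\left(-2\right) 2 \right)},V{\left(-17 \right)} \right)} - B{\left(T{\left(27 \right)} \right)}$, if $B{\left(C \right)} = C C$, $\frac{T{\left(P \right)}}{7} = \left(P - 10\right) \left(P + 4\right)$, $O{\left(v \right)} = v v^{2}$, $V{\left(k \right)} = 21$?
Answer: $-13609029$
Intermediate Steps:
$O{\left(v \right)} = v^{3}$
$T{\left(P \right)} = 7 \left(-10 + P\right) \left(4 + P\right)$ ($T{\left(P \right)} = 7 \left(P - 10\right) \left(P + 4\right) = 7 \left(-10 + P\right) \left(4 + P\right)$)
$B{\left(C \right)} = C^{2}$
$Z{\left(O{\left(\left(-2\right) 2 \right)},V{\left(-17 \right)} \right)} - B{\left(T{\left(27 \right)} \right)} = -308 - \left(-280 - 1134 + 7 \cdot 27^{2}\right)^{2} = -308 - \left(-280 - 1134 + 7 \cdot 729\right)^{2} = -308 - \left(-280 - 1134 + 5103\right)^{2} = -308 - 3689^{2} = -308 - 13608721 = -13609029$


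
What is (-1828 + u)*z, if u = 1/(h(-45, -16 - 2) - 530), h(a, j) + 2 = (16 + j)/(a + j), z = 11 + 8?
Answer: -1164009445/33514 ≈ -34732.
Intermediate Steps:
z = 19
h(a, j) = -2 + (16 + j)/(a + j)
u = -63/33514 (u = 1/((16 - (-16 - 2) - 2*(-45))/(-45 + (-16 - 2)) - 530) = 1/((16 - 1*(-18) + 90)/(-45 - 18) - 530) = 1/((16 + 18 + 90)/(-63) - 530) = 1/(-1/63*124 - 530) = 1/(-124/63 - 530) = 1/(-33514/63) = -63/33514 ≈ -0.0018798)
(-1828 + u)*z = (-1828 - 63/33514)*19 = -61263655/33514*19 = -1164009445/33514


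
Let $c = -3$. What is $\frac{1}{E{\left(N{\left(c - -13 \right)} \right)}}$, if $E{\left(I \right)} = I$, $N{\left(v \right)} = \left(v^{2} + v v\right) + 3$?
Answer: $\frac{1}{203} \approx 0.0049261$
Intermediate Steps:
$N{\left(v \right)} = 3 + 2 v^{2}$ ($N{\left(v \right)} = \left(v^{2} + v^{2}\right) + 3 = 2 v^{2} + 3 = 3 + 2 v^{2}$)
$\frac{1}{E{\left(N{\left(c - -13 \right)} \right)}} = \frac{1}{3 + 2 \left(-3 - -13\right)^{2}} = \frac{1}{3 + 2 \left(-3 + 13\right)^{2}} = \frac{1}{3 + 2 \cdot 10^{2}} = \frac{1}{3 + 2 \cdot 100} = \frac{1}{3 + 200} = \frac{1}{203}$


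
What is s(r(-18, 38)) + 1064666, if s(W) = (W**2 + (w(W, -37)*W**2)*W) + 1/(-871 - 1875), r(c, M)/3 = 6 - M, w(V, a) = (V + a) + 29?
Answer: 255615325795/2746 ≈ 9.3086e+7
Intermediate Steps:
w(V, a) = 29 + V + a
r(c, M) = 18 - 3*M (r(c, M) = 3*(6 - M) = 18 - 3*M)
s(W) = -1/2746 + W**2 + W**3*(-8 + W) (s(W) = (W**2 + ((29 + W - 37)*W**2)*W) + 1/(-871 - 1875) = (W**2 + ((-8 + W)*W**2)*W) + 1/(-2746) = (W**2 + (W**2*(-8 + W))*W) - 1/2746 = (W**2 + W**3*(-8 + W)) - 1/2746 = -1/2746 + W**2 + W**3*(-8 + W))
s(r(-18, 38)) + 1064666 = (-1/2746 + (18 - 3*38)**2 + (18 - 3*38)**3*(-8 + (18 - 3*38))) + 1064666 = (-1/2746 + (18 - 114)**2 + (18 - 114)**3*(-8 + (18 - 114))) + 1064666 = (-1/2746 + (-96)**2 + (-96)**3*(-8 - 96)) + 1064666 = (-1/2746 + 9216 - 884736*(-104)) + 1064666 = (-1/2746 + 9216 + 92012544) + 1064666 = 252691752959/2746 + 1064666 = 255615325795/2746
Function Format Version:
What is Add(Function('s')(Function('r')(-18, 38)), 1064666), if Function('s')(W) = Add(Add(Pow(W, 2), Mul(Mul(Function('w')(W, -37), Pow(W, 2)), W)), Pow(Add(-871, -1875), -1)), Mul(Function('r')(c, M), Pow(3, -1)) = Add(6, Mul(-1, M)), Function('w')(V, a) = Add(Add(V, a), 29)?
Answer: Rational(255615325795, 2746) ≈ 9.3086e+7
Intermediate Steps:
Function('w')(V, a) = Add(29, V, a)
Function('r')(c, M) = Add(18, Mul(-3, M)) (Function('r')(c, M) = Mul(3, Add(6, Mul(-1, M))) = Add(18, Mul(-3, M)))
Function('s')(W) = Add(Rational(-1, 2746), Pow(W, 2), Mul(Pow(W, 3), Add(-8, W))) (Function('s')(W) = Add(Add(Pow(W, 2), Mul(Mul(Add(29, W, -37), Pow(W, 2)), W)), Pow(Add(-871, -1875), -1)) = Add(Add(Pow(W, 2), Mul(Mul(Add(-8, W), Pow(W, 2)), W)), Pow(-2746, -1)) = Add(Add(Pow(W, 2), Mul(Mul(Pow(W, 2), Add(-8, W)), W)), Rational(-1, 2746)) = Add(Add(Pow(W, 2), Mul(Pow(W, 3), Add(-8, W))), Rational(-1, 2746)) = Add(Rational(-1, 2746), Pow(W, 2), Mul(Pow(W, 3), Add(-8, W))))
Add(Function('s')(Function('r')(-18, 38)), 1064666) = Add(Add(Rational(-1, 2746), Pow(Add(18, Mul(-3, 38)), 2), Mul(Pow(Add(18, Mul(-3, 38)), 3), Add(-8, Add(18, Mul(-3, 38))))), 1064666) = Add(Add(Rational(-1, 2746), Pow(Add(18, -114), 2), Mul(Pow(Add(18, -114), 3), Add(-8, Add(18, -114)))), 1064666) = Add(Add(Rational(-1, 2746), Pow(-96, 2), Mul(Pow(-96, 3), Add(-8, -96))), 1064666) = Add(Add(Rational(-1, 2746), 9216, Mul(-884736, -104)), 1064666) = Add(Add(Rational(-1, 2746), 9216, 92012544), 1064666) = Add(Rational(252691752959, 2746), 1064666) = Rational(255615325795, 2746)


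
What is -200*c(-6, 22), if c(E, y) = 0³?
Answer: 0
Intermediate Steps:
c(E, y) = 0
-200*c(-6, 22) = -200*0 = 0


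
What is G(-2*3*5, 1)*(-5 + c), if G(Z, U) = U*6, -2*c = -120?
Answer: 330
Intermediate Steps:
c = 60 (c = -½*(-120) = 60)
G(Z, U) = 6*U
G(-2*3*5, 1)*(-5 + c) = (6*1)*(-5 + 60) = 6*55 = 330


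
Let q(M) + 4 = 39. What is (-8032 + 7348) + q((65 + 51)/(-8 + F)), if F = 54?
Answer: -649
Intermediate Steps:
q(M) = 35 (q(M) = -4 + 39 = 35)
(-8032 + 7348) + q((65 + 51)/(-8 + F)) = (-8032 + 7348) + 35 = -684 + 35 = -649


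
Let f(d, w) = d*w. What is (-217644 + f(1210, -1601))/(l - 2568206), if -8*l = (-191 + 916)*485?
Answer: 17238832/20897273 ≈ 0.82493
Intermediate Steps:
l = -351625/8 (l = -(-191 + 916)*485/8 = -725*485/8 = -⅛*351625 = -351625/8 ≈ -43953.)
(-217644 + f(1210, -1601))/(l - 2568206) = (-217644 + 1210*(-1601))/(-351625/8 - 2568206) = (-217644 - 1937210)/(-20897273/8) = -2154854*(-8/20897273) = 17238832/20897273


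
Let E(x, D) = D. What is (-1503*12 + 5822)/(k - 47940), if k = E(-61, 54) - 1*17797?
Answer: 12214/65683 ≈ 0.18595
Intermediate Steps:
k = -17743 (k = 54 - 1*17797 = 54 - 17797 = -17743)
(-1503*12 + 5822)/(k - 47940) = (-1503*12 + 5822)/(-17743 - 47940) = (-18036 + 5822)/(-65683) = -12214*(-1/65683) = 12214/65683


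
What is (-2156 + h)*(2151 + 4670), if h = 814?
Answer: -9153782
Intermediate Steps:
(-2156 + h)*(2151 + 4670) = (-2156 + 814)*(2151 + 4670) = -1342*6821 = -9153782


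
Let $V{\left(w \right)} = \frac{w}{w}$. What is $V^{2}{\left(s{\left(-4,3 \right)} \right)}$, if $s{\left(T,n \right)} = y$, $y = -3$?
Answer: $1$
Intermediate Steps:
$s{\left(T,n \right)} = -3$
$V{\left(w \right)} = 1$
$V^{2}{\left(s{\left(-4,3 \right)} \right)} = 1^{2} = 1$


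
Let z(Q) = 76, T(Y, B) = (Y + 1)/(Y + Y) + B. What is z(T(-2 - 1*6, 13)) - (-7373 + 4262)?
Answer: 3187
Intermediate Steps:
T(Y, B) = B + (1 + Y)/(2*Y) (T(Y, B) = (1 + Y)/((2*Y)) + B = (1 + Y)*(1/(2*Y)) + B = (1 + Y)/(2*Y) + B = B + (1 + Y)/(2*Y))
z(T(-2 - 1*6, 13)) - (-7373 + 4262) = 76 - (-7373 + 4262) = 76 - 1*(-3111) = 76 + 3111 = 3187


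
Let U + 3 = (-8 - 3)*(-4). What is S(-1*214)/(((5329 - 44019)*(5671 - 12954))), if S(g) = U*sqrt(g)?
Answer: 41*I*sqrt(214)/281779270 ≈ 2.1285e-6*I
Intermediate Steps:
U = 41 (U = -3 + (-8 - 3)*(-4) = -3 - 11*(-4) = -3 + 44 = 41)
S(g) = 41*sqrt(g)
S(-1*214)/(((5329 - 44019)*(5671 - 12954))) = (41*sqrt(-1*214))/(((5329 - 44019)*(5671 - 12954))) = (41*sqrt(-214))/((-38690*(-7283))) = (41*(I*sqrt(214)))/281779270 = (41*I*sqrt(214))*(1/281779270) = 41*I*sqrt(214)/281779270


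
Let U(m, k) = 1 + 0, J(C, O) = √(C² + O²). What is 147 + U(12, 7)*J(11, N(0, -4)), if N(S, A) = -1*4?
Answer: 147 + √137 ≈ 158.70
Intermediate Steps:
N(S, A) = -4
U(m, k) = 1
147 + U(12, 7)*J(11, N(0, -4)) = 147 + 1*√(11² + (-4)²) = 147 + 1*√(121 + 16) = 147 + 1*√137 = 147 + √137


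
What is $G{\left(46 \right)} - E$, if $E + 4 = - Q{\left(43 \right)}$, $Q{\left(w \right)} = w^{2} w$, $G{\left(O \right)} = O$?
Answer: $79557$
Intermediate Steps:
$Q{\left(w \right)} = w^{3}$
$E = -79511$ ($E = -4 - 43^{3} = -4 - 79507 = -79511$)
$G{\left(46 \right)} - E = 46 - -79511 = 46 + 79511 = 79557$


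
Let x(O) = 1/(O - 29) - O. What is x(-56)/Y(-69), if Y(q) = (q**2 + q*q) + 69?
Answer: 4759/815235 ≈ 0.0058376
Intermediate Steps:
Y(q) = 69 + 2*q**2 (Y(q) = (q**2 + q**2) + 69 = 2*q**2 + 69 = 69 + 2*q**2)
x(O) = 1/(-29 + O) - O
x(-56)/Y(-69) = ((1 - 1*(-56)**2 + 29*(-56))/(-29 - 56))/(69 + 2*(-69)**2) = ((1 - 1*3136 - 1624)/(-85))/(69 + 2*4761) = (-(1 - 3136 - 1624)/85)/(69 + 9522) = -1/85*(-4759)/9591 = (4759/85)*(1/9591) = 4759/815235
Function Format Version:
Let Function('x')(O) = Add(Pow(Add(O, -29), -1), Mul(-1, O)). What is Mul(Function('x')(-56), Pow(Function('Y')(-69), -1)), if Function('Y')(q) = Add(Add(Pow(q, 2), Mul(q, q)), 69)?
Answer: Rational(4759, 815235) ≈ 0.0058376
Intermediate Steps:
Function('Y')(q) = Add(69, Mul(2, Pow(q, 2))) (Function('Y')(q) = Add(Add(Pow(q, 2), Pow(q, 2)), 69) = Add(Mul(2, Pow(q, 2)), 69) = Add(69, Mul(2, Pow(q, 2))))
Function('x')(O) = Add(Pow(Add(-29, O), -1), Mul(-1, O))
Mul(Function('x')(-56), Pow(Function('Y')(-69), -1)) = Mul(Mul(Pow(Add(-29, -56), -1), Add(1, Mul(-1, Pow(-56, 2)), Mul(29, -56))), Pow(Add(69, Mul(2, Pow(-69, 2))), -1)) = Mul(Mul(Pow(-85, -1), Add(1, Mul(-1, 3136), -1624)), Pow(Add(69, Mul(2, 4761)), -1)) = Mul(Mul(Rational(-1, 85), Add(1, -3136, -1624)), Pow(Add(69, 9522), -1)) = Mul(Mul(Rational(-1, 85), -4759), Pow(9591, -1)) = Mul(Rational(4759, 85), Rational(1, 9591)) = Rational(4759, 815235)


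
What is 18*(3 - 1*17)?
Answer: -252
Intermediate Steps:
18*(3 - 1*17) = 18*(3 - 17) = 18*(-14) = -252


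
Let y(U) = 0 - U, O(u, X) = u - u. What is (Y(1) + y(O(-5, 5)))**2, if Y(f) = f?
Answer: 1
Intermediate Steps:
O(u, X) = 0
y(U) = -U
(Y(1) + y(O(-5, 5)))**2 = (1 - 1*0)**2 = (1 + 0)**2 = 1**2 = 1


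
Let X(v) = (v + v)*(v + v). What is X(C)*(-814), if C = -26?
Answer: -2201056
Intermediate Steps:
X(v) = 4*v² (X(v) = (2*v)*(2*v) = 4*v²)
X(C)*(-814) = (4*(-26)²)*(-814) = (4*676)*(-814) = 2704*(-814) = -2201056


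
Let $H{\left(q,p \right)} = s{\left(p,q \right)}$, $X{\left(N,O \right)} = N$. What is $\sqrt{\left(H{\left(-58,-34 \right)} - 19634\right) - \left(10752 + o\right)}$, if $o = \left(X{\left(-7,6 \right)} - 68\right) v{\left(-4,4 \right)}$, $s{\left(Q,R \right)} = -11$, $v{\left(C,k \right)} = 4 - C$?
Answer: $i \sqrt{29797} \approx 172.62 i$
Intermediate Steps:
$H{\left(q,p \right)} = -11$
$o = -600$ ($o = \left(-7 - 68\right) \left(4 - -4\right) = - 75 \left(4 + 4\right) = \left(-75\right) 8 = -600$)
$\sqrt{\left(H{\left(-58,-34 \right)} - 19634\right) - \left(10752 + o\right)} = \sqrt{\left(-11 - 19634\right) - 10152} = \sqrt{-19645 + \left(-10752 + 600\right)} = \sqrt{-19645 - 10152} = \sqrt{-29797} = i \sqrt{29797}$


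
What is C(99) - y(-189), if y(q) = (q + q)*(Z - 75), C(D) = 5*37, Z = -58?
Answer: -50089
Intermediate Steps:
C(D) = 185
y(q) = -266*q (y(q) = (q + q)*(-58 - 75) = (2*q)*(-133) = -266*q)
C(99) - y(-189) = 185 - (-266)*(-189) = 185 - 1*50274 = 185 - 50274 = -50089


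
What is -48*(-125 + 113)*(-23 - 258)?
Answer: -161856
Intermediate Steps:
-48*(-125 + 113)*(-23 - 258) = -(-576)*(-281) = -48*3372 = -161856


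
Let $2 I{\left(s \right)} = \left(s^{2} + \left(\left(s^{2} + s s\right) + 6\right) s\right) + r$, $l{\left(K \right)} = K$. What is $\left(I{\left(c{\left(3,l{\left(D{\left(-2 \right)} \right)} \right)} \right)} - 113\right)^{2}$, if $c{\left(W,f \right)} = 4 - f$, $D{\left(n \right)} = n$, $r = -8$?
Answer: $18225$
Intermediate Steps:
$I{\left(s \right)} = -4 + \frac{s^{2}}{2} + \frac{s \left(6 + 2 s^{2}\right)}{2}$ ($I{\left(s \right)} = \frac{\left(s^{2} + \left(\left(s^{2} + s s\right) + 6\right) s\right) - 8}{2} = \frac{\left(s^{2} + \left(\left(s^{2} + s^{2}\right) + 6\right) s\right) - 8}{2} = \frac{\left(s^{2} + \left(2 s^{2} + 6\right) s\right) - 8}{2} = \frac{\left(s^{2} + \left(6 + 2 s^{2}\right) s\right) - 8}{2} = \frac{\left(s^{2} + s \left(6 + 2 s^{2}\right)\right) - 8}{2} = \frac{-8 + s^{2} + s \left(6 + 2 s^{2}\right)}{2} = -4 + \frac{s^{2}}{2} + \frac{s \left(6 + 2 s^{2}\right)}{2}$)
$\left(I{\left(c{\left(3,l{\left(D{\left(-2 \right)} \right)} \right)} \right)} - 113\right)^{2} = \left(\left(-4 + \left(4 - -2\right)^{3} + \frac{\left(4 - -2\right)^{2}}{2} + 3 \left(4 - -2\right)\right) - 113\right)^{2} = \left(\left(-4 + \left(4 + 2\right)^{3} + \frac{\left(4 + 2\right)^{2}}{2} + 3 \left(4 + 2\right)\right) - 113\right)^{2} = \left(\left(-4 + 6^{3} + \frac{6^{2}}{2} + 3 \cdot 6\right) - 113\right)^{2} = \left(\left(-4 + 216 + \frac{1}{2} \cdot 36 + 18\right) - 113\right)^{2} = \left(\left(-4 + 216 + 18 + 18\right) - 113\right)^{2} = \left(248 - 113\right)^{2} = 135^{2} = 18225$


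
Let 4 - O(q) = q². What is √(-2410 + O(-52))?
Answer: I*√5110 ≈ 71.484*I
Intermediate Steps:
O(q) = 4 - q²
√(-2410 + O(-52)) = √(-2410 + (4 - 1*(-52)²)) = √(-2410 + (4 - 1*2704)) = √(-2410 + (4 - 2704)) = √(-2410 - 2700) = √(-5110) = I*√5110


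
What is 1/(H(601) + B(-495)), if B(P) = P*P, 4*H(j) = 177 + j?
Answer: 2/490439 ≈ 4.0780e-6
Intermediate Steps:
H(j) = 177/4 + j/4 (H(j) = (177 + j)/4 = 177/4 + j/4)
B(P) = P²
1/(H(601) + B(-495)) = 1/((177/4 + (¼)*601) + (-495)²) = 1/((177/4 + 601/4) + 245025) = 1/(389/2 + 245025) = 1/(490439/2) = 2/490439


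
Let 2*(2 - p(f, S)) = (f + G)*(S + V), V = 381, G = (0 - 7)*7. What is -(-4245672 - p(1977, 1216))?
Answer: 2706166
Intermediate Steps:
G = -49 (G = -7*7 = -49)
p(f, S) = 2 - (-49 + f)*(381 + S)/2 (p(f, S) = 2 - (f - 49)*(S + 381)/2 = 2 - (-49 + f)*(381 + S)/2)
-(-4245672 - p(1977, 1216)) = -(-4245672 - (18673/2 - 381/2*1977 + (49/2)*1216 - 1/2*1216*1977)) = -(-4245672 - (18673/2 - 753237/2 + 29792 - 1202016)) = -(-4245672 - 1*(-1539506)) = -(-4245672 + 1539506) = -1*(-2706166) = 2706166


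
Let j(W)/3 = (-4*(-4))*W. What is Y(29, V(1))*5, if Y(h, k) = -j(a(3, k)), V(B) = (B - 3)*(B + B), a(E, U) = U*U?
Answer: -3840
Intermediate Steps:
a(E, U) = U**2
j(W) = 48*W (j(W) = 3*((-4*(-4))*W) = 3*(16*W) = 48*W)
V(B) = 2*B*(-3 + B) (V(B) = (-3 + B)*(2*B) = 2*B*(-3 + B))
Y(h, k) = -48*k**2
Y(29, V(1))*5 = -48*4*(-3 + 1)**2*5 = -48*(2*1*(-2))**2*5 = -48*(-4)**2*5 = -48*16*5 = -768*5 = -3840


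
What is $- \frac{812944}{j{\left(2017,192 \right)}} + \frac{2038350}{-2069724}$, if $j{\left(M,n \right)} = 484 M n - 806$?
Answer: $- \frac{31978386733913}{32328221320690} \approx -0.98918$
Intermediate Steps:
$j{\left(M,n \right)} = -806 + 484 M n$ ($j{\left(M,n \right)} = 484 M n - 806 = -806 + 484 M n$)
$- \frac{812944}{j{\left(2017,192 \right)}} + \frac{2038350}{-2069724} = - \frac{812944}{-806 + 484 \cdot 2017 \cdot 192} + \frac{2038350}{-2069724} = - \frac{812944}{-806 + 187435776} + 2038350 \left(- \frac{1}{2069724}\right) = - \frac{812944}{187434970} - \frac{339725}{344954} = \left(-812944\right) \frac{1}{187434970} - \frac{339725}{344954} = - \frac{406472}{93717485} - \frac{339725}{344954} = - \frac{31978386733913}{32328221320690}$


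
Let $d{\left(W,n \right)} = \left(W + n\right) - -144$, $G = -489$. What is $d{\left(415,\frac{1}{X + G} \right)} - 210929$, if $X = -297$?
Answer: $- \frac{165350821}{786} \approx -2.1037 \cdot 10^{5}$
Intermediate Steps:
$d{\left(W,n \right)} = 144 + W + n$ ($d{\left(W,n \right)} = \left(W + n\right) + 144 = 144 + W + n$)
$d{\left(415,\frac{1}{X + G} \right)} - 210929 = \left(144 + 415 + \frac{1}{-297 - 489}\right) - 210929 = \left(144 + 415 + \frac{1}{-786}\right) - 210929 = \left(144 + 415 - \frac{1}{786}\right) - 210929 = \frac{439373}{786} - 210929 = - \frac{165350821}{786}$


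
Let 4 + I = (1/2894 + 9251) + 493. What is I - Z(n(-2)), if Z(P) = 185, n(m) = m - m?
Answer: 27652171/2894 ≈ 9555.0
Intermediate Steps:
n(m) = 0
I = 28187561/2894 (I = -4 + ((1/2894 + 9251) + 493) = -4 + (26772395/2894 + 493) = -4 + 28199137/2894 = 28187561/2894 ≈ 9740.0)
I - Z(n(-2)) = 28187561/2894 - 1*185 = 28187561/2894 - 185 = 27652171/2894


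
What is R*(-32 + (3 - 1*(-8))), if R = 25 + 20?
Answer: -945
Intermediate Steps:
R = 45
R*(-32 + (3 - 1*(-8))) = 45*(-32 + (3 - 1*(-8))) = 45*(-32 + (3 + 8)) = 45*(-32 + 11) = 45*(-21) = -945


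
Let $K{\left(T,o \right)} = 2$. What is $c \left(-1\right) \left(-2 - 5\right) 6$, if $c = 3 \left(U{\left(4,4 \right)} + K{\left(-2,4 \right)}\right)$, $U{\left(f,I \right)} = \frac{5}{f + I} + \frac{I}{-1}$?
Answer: $- \frac{693}{4} \approx -173.25$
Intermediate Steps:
$U{\left(f,I \right)} = - I + \frac{5}{I + f}$ ($U{\left(f,I \right)} = \frac{5}{I + f} + I \left(-1\right) = \frac{5}{I + f} - I = - I + \frac{5}{I + f}$)
$c = - \frac{33}{8}$ ($c = 3 \left(\frac{5 - 4^{2} - 4 \cdot 4}{4 + 4} + 2\right) = 3 \left(\frac{5 - 16 - 16}{8} + 2\right) = 3 \left(\frac{1}{8} \left(-27\right) + 2\right) = 3 \left(- \frac{27}{8} + 2\right) = 3 \left(- \frac{11}{8}\right) = - \frac{33}{8} \approx -4.125$)
$c \left(-1\right) \left(-2 - 5\right) 6 = \left(- \frac{33}{8}\right) \left(-1\right) \left(-2 - 5\right) 6 = \frac{33 \left(\left(-7\right) 6\right)}{8} = \frac{33}{8} \left(-42\right) = - \frac{693}{4}$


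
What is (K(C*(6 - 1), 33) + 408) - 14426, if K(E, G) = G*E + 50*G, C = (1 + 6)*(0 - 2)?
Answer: -14678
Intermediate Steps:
C = -14 (C = 7*(-2) = -14)
K(E, G) = 50*G + E*G (K(E, G) = E*G + 50*G = 50*G + E*G)
(K(C*(6 - 1), 33) + 408) - 14426 = (33*(50 - 14*(6 - 1)) + 408) - 14426 = (33*(50 - 14*5) + 408) - 14426 = (33*(50 - 70) + 408) - 14426 = (33*(-20) + 408) - 14426 = (-660 + 408) - 14426 = -252 - 14426 = -14678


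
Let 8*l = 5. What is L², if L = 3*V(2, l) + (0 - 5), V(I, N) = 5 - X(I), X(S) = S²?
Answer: 4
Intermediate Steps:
l = 5/8 (l = (⅛)*5 = 5/8 ≈ 0.62500)
V(I, N) = 5 - I²
L = -2 (L = 3*(5 - 1*2²) + (0 - 5) = 3*(5 - 1*4) - 5 = 3*(5 - 4) - 5 = 3*1 - 5 = 3 - 5 = -2)
L² = (-2)² = 4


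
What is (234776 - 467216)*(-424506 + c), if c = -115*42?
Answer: 99794859840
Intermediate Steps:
c = -4830
(234776 - 467216)*(-424506 + c) = (234776 - 467216)*(-424506 - 4830) = -232440*(-429336) = 99794859840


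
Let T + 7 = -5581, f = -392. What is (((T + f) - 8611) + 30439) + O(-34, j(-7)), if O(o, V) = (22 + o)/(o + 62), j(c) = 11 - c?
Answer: 110933/7 ≈ 15848.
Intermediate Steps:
T = -5588 (T = -7 - 5581 = -5588)
O(o, V) = (22 + o)/(62 + o)
(((T + f) - 8611) + 30439) + O(-34, j(-7)) = (((-5588 - 392) - 8611) + 30439) + (22 - 34)/(62 - 34) = ((-5980 - 8611) + 30439) - 12/28 = (-14591 + 30439) + (1/28)*(-12) = 15848 - 3/7 = 110933/7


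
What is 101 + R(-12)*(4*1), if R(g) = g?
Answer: 53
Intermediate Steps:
101 + R(-12)*(4*1) = 101 - 48 = 53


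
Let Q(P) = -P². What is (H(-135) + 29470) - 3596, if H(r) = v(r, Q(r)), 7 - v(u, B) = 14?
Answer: 25867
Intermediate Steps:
v(u, B) = -7 (v(u, B) = 7 - 1*14 = 7 - 14 = -7)
H(r) = -7
(H(-135) + 29470) - 3596 = (-7 + 29470) - 3596 = 29463 - 3596 = 25867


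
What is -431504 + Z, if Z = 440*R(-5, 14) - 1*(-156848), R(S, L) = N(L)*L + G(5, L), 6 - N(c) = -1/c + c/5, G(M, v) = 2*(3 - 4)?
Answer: -255384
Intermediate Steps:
G(M, v) = -2 (G(M, v) = 2*(-1) = -2)
N(c) = 6 + 1/c - c/5 (N(c) = 6 - (-1/c + c/5) = 6 + (1/c - c/5) = 6 + 1/c - c/5)
R(S, L) = -2 + L*(6 + 1/L - L/5) (R(S, L) = (6 + 1/L - L/5)*L - 2 = L*(6 + 1/L - L/5) - 2 = -2 + L*(6 + 1/L - L/5))
Z = 176120 (Z = 440*(-1 + (⅕)*14*(30 - 1*14)) - 1*(-156848) = 440*(-1 + (⅕)*14*(30 - 14)) + 156848 = 440*(-1 + (⅕)*14*16) + 156848 = 440*(-1 + 224/5) + 156848 = 440*(219/5) + 156848 = 19272 + 156848 = 176120)
-431504 + Z = -431504 + 176120 = -255384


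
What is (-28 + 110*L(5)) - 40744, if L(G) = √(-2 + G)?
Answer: -40772 + 110*√3 ≈ -40582.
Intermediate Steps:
(-28 + 110*L(5)) - 40744 = (-28 + 110*√(-2 + 5)) - 40744 = (-28 + 110*√3) - 40744 = -40772 + 110*√3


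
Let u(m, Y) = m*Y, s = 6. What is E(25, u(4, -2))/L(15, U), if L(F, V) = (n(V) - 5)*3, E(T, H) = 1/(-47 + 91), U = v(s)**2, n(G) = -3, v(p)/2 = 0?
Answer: -1/1056 ≈ -0.00094697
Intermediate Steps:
u(m, Y) = Y*m
v(p) = 0 (v(p) = 2*0 = 0)
U = 0 (U = 0**2 = 0)
E(T, H) = 1/44
L(F, V) = -24 (L(F, V) = (-3 - 5)*3 = -8*3 = -24)
E(25, u(4, -2))/L(15, U) = (1/44)/(-24) = (1/44)*(-1/24) = -1/1056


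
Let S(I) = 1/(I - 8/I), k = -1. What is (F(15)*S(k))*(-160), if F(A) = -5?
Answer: 800/7 ≈ 114.29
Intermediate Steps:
(F(15)*S(k))*(-160) = -(-5)/(-8 + (-1)**2)*(-160) = -(-5)/(-8 + 1)*(-160) = -(-5)/(-7)*(-160) = -(-5)*(-1)/7*(-160) = -5*1/7*(-160) = -5/7*(-160) = 800/7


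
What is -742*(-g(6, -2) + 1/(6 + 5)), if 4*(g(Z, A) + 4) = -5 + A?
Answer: -95347/22 ≈ -4334.0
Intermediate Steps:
g(Z, A) = -21/4 + A/4 (g(Z, A) = -4 + (-5 + A)/4 = -4 + (-5/4 + A/4) = -21/4 + A/4)
-742*(-g(6, -2) + 1/(6 + 5)) = -742*(-(-21/4 + (1/4)*(-2)) + 1/(6 + 5)) = -742*(-(-21/4 - 1/2) + 1/11) = -742*(-1*(-23/4) + 1/11) = -742*(23/4 + 1/11) = -742*257/44 = -95347/22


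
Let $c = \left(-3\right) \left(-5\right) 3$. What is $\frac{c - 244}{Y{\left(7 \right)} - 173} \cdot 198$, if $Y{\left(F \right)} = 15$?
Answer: $\frac{19701}{79} \approx 249.38$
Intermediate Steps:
$c = 45$ ($c = 15 \cdot 3 = 45$)
$\frac{c - 244}{Y{\left(7 \right)} - 173} \cdot 198 = \frac{45 - 244}{15 - 173} \cdot 198 = - \frac{199}{-158} \cdot 198 = \left(-199\right) \left(- \frac{1}{158}\right) 198 = \frac{199}{158} \cdot 198 = \frac{19701}{79}$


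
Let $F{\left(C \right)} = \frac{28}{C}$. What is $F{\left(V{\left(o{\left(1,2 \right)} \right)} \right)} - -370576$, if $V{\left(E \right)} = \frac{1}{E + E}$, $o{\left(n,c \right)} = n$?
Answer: $370632$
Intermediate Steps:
$V{\left(E \right)} = \frac{1}{2 E}$
$F{\left(V{\left(o{\left(1,2 \right)} \right)} \right)} - -370576 = \frac{28}{\frac{1}{2} \cdot 1^{-1}} - -370576 = \frac{28}{\frac{1}{2} \cdot 1} + 370576 = 28 \frac{1}{\frac{1}{2}} + 370576 = 28 \cdot 2 + 370576 = 56 + 370576 = 370632$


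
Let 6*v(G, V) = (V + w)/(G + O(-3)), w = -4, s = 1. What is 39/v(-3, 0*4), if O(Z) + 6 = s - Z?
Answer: 585/2 ≈ 292.50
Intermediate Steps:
O(Z) = -5 - Z (O(Z) = -6 + (1 - Z) = -5 - Z)
v(G, V) = (-4 + V)/(6*(-2 + G)) (v(G, V) = ((V - 4)/(G + (-5 - 1*(-3))))/6 = ((-4 + V)/(G + (-5 + 3)))/6 = ((-4 + V)/(G - 2))/6 = ((-4 + V)/(-2 + G))/6 = (-4 + V)/(6*(-2 + G)))
39/v(-3, 0*4) = 39/((-4 + 0*4)/(6*(-2 - 3))) = 39/((1/6)*(-4 + 0)/(-5)) = 39/((1/6)*(-1/5)*(-4)) = 39/(2/15) = (15/2)*39 = 585/2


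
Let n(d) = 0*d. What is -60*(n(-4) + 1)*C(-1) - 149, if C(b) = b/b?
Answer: -209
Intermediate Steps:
n(d) = 0
C(b) = 1
-60*(n(-4) + 1)*C(-1) - 149 = -60*(0 + 1) - 149 = -60 - 149 = -209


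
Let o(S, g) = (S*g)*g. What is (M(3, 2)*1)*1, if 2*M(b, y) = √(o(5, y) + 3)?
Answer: √23/2 ≈ 2.3979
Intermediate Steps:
o(S, g) = S*g²
M(b, y) = √(3 + 5*y²)/2 (M(b, y) = √(5*y² + 3)/2 = √(3 + 5*y²)/2)
(M(3, 2)*1)*1 = ((√(3 + 5*2²)/2)*1)*1 = ((√(3 + 5*4)/2)*1)*1 = ((√(3 + 20)/2)*1)*1 = ((√23/2)*1)*1 = (√23/2)*1 = √23/2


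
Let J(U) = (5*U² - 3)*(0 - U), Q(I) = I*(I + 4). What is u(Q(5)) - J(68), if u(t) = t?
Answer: 1572001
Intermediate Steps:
Q(I) = I*(4 + I)
J(U) = -U*(-3 + 5*U²) (J(U) = (-3 + 5*U²)*(-U) = -U*(-3 + 5*U²))
u(Q(5)) - J(68) = 5*(4 + 5) - 68*(3 - 5*68²) = 5*9 - 68*(3 - 5*4624) = 45 - 68*(3 - 23120) = 45 - 68*(-23117) = 45 - 1*(-1571956) = 45 + 1571956 = 1572001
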